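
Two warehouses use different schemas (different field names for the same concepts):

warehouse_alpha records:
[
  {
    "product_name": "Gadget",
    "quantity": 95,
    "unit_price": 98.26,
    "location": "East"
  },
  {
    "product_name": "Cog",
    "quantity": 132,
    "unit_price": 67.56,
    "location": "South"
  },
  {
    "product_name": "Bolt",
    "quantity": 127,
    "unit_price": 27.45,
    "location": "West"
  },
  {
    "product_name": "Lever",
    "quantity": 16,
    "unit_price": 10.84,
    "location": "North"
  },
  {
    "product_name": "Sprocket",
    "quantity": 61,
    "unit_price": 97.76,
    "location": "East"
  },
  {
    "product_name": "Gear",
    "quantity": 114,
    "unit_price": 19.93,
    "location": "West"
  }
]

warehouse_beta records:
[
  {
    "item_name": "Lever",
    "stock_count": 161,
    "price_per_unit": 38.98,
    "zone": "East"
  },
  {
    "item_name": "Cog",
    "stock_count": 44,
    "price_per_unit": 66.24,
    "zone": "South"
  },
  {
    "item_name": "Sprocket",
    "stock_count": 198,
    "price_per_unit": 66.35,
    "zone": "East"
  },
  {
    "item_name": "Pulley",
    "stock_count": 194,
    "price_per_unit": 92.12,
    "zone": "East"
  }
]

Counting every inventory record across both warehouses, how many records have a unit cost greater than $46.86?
6

Schema mapping: "unit_price" (warehouse_alpha) = "price_per_unit" (warehouse_beta) = unit cost

Records > $46.86 in warehouse_alpha: 3
Records > $46.86 in warehouse_beta: 3

Total count: 3 + 3 = 6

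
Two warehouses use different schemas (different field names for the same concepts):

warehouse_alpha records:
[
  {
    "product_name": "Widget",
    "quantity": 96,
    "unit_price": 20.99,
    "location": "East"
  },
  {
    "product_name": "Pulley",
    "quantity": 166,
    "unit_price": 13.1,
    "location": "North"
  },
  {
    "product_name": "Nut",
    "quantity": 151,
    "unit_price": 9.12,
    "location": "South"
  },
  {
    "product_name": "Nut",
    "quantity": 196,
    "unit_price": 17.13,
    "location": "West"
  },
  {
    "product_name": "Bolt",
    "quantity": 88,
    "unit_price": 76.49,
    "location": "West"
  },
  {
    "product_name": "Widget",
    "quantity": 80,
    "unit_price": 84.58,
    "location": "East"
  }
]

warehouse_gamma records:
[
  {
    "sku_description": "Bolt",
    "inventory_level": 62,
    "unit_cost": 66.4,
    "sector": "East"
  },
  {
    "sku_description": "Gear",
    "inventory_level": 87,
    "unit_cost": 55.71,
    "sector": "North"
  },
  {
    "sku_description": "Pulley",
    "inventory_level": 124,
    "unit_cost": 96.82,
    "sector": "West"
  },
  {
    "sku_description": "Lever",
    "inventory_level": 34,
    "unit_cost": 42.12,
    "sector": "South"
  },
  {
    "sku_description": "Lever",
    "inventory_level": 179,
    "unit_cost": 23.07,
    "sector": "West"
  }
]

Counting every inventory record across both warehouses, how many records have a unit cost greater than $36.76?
6

Schema mapping: "unit_price" (warehouse_alpha) = "unit_cost" (warehouse_gamma) = unit cost

Records > $36.76 in warehouse_alpha: 2
Records > $36.76 in warehouse_gamma: 4

Total count: 2 + 4 = 6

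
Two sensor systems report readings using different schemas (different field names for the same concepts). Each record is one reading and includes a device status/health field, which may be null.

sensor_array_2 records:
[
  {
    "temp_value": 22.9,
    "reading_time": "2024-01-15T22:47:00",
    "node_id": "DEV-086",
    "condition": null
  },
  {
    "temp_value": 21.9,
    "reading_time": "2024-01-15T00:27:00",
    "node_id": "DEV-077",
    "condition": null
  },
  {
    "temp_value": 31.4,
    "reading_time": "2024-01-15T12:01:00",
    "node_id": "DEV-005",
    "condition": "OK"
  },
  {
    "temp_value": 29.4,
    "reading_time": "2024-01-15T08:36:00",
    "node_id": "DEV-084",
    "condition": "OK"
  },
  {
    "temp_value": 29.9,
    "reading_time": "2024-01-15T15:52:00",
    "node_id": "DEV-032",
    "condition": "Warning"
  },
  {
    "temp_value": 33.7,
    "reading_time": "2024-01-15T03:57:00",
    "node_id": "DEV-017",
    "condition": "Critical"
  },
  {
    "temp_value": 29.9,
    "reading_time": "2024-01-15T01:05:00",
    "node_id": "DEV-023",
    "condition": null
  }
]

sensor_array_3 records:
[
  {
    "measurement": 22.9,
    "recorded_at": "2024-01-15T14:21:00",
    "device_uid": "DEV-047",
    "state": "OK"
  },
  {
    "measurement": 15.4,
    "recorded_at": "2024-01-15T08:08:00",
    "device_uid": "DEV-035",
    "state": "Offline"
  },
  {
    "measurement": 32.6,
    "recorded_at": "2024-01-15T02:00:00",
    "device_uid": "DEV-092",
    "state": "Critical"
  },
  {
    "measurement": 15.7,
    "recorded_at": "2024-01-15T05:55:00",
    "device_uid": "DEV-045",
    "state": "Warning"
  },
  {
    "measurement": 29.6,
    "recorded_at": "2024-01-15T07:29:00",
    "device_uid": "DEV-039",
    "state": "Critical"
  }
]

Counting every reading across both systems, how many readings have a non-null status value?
9

Schema mapping: "condition" (sensor_array_2) = "state" (sensor_array_3) = status

Non-null in sensor_array_2: 4
Non-null in sensor_array_3: 5

Total non-null: 4 + 5 = 9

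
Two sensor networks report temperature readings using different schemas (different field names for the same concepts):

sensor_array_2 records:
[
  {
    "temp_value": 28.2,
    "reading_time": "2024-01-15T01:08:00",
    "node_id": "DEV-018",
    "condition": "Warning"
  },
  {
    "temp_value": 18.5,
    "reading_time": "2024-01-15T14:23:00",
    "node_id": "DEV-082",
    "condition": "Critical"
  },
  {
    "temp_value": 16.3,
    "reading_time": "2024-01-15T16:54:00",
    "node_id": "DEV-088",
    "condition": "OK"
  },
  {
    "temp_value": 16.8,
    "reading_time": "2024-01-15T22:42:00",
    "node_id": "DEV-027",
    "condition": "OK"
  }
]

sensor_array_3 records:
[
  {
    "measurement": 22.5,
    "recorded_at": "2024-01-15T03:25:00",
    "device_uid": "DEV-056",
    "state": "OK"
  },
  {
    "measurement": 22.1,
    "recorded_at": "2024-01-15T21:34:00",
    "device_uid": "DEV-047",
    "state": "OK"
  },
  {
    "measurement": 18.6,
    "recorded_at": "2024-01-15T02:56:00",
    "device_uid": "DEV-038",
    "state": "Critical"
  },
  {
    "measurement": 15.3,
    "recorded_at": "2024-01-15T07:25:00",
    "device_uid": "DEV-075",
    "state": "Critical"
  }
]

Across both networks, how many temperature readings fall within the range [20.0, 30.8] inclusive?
3

Schema mapping: "temp_value" (sensor_array_2) = "measurement" (sensor_array_3) = temperature

Readings in [20.0, 30.8] from sensor_array_2: 1
Readings in [20.0, 30.8] from sensor_array_3: 2

Total count: 1 + 2 = 3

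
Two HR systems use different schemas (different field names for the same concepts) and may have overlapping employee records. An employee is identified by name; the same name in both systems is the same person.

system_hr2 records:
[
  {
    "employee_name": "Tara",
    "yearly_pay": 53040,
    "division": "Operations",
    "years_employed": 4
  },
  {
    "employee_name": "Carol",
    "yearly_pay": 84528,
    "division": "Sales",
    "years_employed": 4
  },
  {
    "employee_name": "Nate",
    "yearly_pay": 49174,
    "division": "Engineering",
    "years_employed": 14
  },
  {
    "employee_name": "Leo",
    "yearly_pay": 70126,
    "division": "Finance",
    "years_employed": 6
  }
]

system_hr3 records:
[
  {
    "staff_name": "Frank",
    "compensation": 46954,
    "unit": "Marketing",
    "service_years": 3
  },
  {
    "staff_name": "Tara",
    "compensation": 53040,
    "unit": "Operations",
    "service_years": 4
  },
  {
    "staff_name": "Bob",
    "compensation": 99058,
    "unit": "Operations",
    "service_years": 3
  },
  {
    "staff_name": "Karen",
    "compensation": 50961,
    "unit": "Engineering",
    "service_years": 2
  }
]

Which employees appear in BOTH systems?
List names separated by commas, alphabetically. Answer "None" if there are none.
Tara

Schema mapping: "employee_name" (system_hr2) = "staff_name" (system_hr3) = employee name

Names in system_hr2: ['Carol', 'Leo', 'Nate', 'Tara']
Names in system_hr3: ['Bob', 'Frank', 'Karen', 'Tara']

Intersection: ['Tara']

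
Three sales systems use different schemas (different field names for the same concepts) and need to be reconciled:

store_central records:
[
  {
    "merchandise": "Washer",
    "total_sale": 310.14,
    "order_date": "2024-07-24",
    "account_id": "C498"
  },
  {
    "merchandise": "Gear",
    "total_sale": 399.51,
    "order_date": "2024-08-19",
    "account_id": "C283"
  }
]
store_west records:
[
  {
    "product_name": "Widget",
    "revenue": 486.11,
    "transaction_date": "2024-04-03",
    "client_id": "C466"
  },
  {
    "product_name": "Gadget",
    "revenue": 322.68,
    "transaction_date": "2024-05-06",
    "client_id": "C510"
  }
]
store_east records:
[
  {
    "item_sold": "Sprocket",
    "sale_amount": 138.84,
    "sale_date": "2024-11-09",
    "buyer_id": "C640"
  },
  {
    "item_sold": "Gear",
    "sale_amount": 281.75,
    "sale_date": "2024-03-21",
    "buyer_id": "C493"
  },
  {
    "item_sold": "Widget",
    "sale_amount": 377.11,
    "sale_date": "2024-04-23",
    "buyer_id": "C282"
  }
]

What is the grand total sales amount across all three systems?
2316.14

Schema reconciliation - all amount fields map to sale amount:

store_central (total_sale): 709.65
store_west (revenue): 808.79
store_east (sale_amount): 797.7

Grand total: 2316.14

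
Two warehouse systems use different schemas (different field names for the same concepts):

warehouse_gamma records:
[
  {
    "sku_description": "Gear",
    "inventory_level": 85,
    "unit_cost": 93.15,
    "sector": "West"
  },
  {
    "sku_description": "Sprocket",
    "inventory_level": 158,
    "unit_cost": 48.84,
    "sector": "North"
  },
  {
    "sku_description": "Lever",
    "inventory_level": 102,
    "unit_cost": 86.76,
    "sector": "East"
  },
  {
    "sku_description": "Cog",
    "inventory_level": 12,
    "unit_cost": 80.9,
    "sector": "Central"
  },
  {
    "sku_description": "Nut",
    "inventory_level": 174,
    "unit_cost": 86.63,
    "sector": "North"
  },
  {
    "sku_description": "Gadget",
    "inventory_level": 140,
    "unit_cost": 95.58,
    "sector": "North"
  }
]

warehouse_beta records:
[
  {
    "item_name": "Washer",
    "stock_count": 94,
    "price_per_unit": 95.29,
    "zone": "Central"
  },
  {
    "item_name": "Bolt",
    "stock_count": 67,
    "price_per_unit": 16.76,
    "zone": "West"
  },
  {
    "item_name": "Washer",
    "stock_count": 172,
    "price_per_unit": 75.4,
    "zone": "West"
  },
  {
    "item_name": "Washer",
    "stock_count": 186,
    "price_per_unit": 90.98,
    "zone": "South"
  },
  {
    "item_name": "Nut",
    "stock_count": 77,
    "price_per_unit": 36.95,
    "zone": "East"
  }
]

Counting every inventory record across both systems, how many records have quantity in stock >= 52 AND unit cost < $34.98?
1

Schema mappings:
- "inventory_level" (warehouse_gamma) = "stock_count" (warehouse_beta) = quantity
- "unit_cost" (warehouse_gamma) = "price_per_unit" (warehouse_beta) = unit cost

Records meeting both conditions in warehouse_gamma: 0
Records meeting both conditions in warehouse_beta: 1

Total: 0 + 1 = 1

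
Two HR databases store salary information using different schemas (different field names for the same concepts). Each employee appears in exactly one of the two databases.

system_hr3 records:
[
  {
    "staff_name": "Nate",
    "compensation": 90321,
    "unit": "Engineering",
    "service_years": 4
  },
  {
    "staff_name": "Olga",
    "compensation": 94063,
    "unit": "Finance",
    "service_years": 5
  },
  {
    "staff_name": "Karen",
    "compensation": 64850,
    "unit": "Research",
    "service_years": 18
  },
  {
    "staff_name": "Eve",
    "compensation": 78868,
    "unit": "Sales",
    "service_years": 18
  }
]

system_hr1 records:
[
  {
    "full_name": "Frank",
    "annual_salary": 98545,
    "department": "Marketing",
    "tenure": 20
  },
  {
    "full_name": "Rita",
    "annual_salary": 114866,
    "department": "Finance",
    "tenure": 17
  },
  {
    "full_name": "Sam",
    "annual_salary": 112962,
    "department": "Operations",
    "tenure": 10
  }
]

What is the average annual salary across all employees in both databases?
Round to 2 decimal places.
93496.43

Schema mapping: "compensation" (system_hr3) = "annual_salary" (system_hr1) = annual salary

All salaries: [90321, 94063, 64850, 78868, 98545, 114866, 112962]
Sum: 654475
Count: 7
Average: 654475 / 7 = 93496.43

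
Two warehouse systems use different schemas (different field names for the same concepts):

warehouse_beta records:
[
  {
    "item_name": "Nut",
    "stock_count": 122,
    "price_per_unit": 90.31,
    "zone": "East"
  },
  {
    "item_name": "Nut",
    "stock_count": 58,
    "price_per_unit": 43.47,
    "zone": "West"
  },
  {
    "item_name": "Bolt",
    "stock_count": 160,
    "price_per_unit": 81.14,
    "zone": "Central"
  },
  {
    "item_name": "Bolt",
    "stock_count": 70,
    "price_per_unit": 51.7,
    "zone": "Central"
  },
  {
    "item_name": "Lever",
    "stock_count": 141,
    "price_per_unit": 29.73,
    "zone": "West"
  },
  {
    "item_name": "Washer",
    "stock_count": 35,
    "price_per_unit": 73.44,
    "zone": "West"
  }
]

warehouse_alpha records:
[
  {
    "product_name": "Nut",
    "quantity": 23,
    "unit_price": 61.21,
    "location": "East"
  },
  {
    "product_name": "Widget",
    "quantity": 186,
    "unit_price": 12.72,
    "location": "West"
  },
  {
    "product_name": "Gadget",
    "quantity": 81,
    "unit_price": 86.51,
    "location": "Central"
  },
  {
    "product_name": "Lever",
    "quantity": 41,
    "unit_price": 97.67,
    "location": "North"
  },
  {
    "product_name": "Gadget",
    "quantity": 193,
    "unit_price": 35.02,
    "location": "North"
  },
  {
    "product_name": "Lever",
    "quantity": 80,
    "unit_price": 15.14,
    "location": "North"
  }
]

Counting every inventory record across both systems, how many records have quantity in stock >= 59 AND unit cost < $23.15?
2

Schema mappings:
- "stock_count" (warehouse_beta) = "quantity" (warehouse_alpha) = quantity
- "price_per_unit" (warehouse_beta) = "unit_price" (warehouse_alpha) = unit cost

Records meeting both conditions in warehouse_beta: 0
Records meeting both conditions in warehouse_alpha: 2

Total: 0 + 2 = 2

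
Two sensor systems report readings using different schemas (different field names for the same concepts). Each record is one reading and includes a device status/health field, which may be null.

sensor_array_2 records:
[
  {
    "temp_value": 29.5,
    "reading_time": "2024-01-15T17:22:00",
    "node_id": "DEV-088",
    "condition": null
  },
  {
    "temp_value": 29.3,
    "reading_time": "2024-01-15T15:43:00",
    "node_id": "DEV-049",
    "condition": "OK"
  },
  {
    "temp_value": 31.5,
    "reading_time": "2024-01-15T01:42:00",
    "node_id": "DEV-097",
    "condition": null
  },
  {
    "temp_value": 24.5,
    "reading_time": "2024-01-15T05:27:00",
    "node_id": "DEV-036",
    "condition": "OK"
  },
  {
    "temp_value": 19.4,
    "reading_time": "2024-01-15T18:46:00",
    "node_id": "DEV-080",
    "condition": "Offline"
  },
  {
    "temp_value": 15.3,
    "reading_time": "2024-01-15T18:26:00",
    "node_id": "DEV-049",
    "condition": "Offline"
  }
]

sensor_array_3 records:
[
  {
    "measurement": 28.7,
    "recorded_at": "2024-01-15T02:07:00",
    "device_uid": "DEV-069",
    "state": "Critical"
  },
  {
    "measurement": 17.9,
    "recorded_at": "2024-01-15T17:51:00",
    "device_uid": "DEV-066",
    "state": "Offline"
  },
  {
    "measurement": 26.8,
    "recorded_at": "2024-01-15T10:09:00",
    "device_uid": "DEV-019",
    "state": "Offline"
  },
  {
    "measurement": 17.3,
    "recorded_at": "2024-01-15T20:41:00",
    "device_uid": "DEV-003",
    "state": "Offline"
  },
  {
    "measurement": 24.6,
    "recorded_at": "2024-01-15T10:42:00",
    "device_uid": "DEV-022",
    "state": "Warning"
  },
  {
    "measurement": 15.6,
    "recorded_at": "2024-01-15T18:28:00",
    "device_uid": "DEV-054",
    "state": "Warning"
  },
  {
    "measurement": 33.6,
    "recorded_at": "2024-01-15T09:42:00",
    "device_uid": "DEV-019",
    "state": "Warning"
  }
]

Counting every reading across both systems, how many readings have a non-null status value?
11

Schema mapping: "condition" (sensor_array_2) = "state" (sensor_array_3) = status

Non-null in sensor_array_2: 4
Non-null in sensor_array_3: 7

Total non-null: 4 + 7 = 11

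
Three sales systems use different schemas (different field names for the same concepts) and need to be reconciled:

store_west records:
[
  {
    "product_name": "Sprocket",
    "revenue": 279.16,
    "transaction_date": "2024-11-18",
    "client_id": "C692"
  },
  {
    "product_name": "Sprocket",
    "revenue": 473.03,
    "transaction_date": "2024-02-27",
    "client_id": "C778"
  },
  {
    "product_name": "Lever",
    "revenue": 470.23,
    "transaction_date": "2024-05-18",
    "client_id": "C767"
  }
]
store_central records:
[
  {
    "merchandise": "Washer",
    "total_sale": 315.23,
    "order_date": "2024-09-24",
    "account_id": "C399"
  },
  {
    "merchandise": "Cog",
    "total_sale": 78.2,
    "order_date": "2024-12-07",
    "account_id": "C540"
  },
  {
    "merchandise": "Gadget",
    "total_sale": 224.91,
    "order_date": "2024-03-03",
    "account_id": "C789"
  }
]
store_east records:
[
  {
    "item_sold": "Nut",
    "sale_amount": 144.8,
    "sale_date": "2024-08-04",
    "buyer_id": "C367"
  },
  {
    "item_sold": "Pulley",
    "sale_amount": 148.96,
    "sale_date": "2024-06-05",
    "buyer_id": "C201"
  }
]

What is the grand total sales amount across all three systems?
2134.52

Schema reconciliation - all amount fields map to sale amount:

store_west (revenue): 1222.42
store_central (total_sale): 618.34
store_east (sale_amount): 293.76

Grand total: 2134.52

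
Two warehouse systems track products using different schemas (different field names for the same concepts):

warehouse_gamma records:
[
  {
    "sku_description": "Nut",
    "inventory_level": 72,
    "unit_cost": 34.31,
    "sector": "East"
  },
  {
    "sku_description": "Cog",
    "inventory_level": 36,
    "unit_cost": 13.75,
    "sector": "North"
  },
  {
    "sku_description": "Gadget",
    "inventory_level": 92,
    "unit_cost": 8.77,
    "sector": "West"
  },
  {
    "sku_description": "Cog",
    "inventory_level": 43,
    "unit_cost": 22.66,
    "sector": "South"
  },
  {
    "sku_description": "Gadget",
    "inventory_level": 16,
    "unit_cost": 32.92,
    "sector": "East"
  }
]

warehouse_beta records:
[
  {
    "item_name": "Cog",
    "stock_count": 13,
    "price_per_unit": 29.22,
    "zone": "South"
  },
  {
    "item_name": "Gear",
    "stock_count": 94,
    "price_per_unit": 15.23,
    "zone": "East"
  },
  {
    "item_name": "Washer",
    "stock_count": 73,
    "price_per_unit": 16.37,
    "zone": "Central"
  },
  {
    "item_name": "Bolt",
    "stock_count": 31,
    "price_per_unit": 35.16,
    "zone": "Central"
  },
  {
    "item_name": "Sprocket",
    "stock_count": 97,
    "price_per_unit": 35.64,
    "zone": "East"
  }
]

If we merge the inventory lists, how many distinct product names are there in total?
7

Schema mapping: "sku_description" (warehouse_gamma) = "item_name" (warehouse_beta) = product name

Products in warehouse_gamma: ['Cog', 'Gadget', 'Nut']
Products in warehouse_beta: ['Bolt', 'Cog', 'Gear', 'Sprocket', 'Washer']

Union (unique products): ['Bolt', 'Cog', 'Gadget', 'Gear', 'Nut', 'Sprocket', 'Washer']
Count: 7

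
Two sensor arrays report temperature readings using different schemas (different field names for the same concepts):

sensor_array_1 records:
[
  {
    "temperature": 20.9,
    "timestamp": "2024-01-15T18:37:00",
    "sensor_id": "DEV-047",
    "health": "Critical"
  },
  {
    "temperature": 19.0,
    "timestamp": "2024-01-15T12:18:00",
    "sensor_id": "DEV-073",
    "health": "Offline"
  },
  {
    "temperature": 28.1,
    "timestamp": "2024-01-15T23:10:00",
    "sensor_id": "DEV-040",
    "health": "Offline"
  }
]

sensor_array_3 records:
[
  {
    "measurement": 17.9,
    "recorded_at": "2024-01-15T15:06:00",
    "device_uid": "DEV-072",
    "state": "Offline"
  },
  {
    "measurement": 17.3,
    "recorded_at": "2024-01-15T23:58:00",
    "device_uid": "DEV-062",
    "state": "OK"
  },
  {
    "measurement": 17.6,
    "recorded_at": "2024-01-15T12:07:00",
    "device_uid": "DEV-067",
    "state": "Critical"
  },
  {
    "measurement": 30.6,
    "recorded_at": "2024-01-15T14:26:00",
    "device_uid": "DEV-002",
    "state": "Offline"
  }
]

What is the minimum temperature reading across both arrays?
17.3

Schema mapping: "temperature" (sensor_array_1) = "measurement" (sensor_array_3) = temperature reading

Minimum in sensor_array_1: 19.0
Minimum in sensor_array_3: 17.3

Overall minimum: min(19.0, 17.3) = 17.3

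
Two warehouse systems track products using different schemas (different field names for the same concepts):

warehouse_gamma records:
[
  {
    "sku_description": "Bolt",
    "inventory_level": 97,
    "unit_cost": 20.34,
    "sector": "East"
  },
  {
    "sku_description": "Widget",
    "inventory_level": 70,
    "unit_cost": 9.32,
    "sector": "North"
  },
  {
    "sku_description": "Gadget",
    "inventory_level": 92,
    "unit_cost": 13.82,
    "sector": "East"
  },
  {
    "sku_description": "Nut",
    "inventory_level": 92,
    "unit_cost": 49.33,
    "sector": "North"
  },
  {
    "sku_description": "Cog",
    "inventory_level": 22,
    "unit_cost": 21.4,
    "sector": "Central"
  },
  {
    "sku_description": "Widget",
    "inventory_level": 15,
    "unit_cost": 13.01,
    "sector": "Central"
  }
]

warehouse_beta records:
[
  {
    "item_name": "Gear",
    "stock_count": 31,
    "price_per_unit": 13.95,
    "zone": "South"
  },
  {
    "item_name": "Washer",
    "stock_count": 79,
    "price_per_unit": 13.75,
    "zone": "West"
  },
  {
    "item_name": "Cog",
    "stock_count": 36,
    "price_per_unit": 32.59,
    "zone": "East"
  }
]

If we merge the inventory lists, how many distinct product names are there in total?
7

Schema mapping: "sku_description" (warehouse_gamma) = "item_name" (warehouse_beta) = product name

Products in warehouse_gamma: ['Bolt', 'Cog', 'Gadget', 'Nut', 'Widget']
Products in warehouse_beta: ['Cog', 'Gear', 'Washer']

Union (unique products): ['Bolt', 'Cog', 'Gadget', 'Gear', 'Nut', 'Washer', 'Widget']
Count: 7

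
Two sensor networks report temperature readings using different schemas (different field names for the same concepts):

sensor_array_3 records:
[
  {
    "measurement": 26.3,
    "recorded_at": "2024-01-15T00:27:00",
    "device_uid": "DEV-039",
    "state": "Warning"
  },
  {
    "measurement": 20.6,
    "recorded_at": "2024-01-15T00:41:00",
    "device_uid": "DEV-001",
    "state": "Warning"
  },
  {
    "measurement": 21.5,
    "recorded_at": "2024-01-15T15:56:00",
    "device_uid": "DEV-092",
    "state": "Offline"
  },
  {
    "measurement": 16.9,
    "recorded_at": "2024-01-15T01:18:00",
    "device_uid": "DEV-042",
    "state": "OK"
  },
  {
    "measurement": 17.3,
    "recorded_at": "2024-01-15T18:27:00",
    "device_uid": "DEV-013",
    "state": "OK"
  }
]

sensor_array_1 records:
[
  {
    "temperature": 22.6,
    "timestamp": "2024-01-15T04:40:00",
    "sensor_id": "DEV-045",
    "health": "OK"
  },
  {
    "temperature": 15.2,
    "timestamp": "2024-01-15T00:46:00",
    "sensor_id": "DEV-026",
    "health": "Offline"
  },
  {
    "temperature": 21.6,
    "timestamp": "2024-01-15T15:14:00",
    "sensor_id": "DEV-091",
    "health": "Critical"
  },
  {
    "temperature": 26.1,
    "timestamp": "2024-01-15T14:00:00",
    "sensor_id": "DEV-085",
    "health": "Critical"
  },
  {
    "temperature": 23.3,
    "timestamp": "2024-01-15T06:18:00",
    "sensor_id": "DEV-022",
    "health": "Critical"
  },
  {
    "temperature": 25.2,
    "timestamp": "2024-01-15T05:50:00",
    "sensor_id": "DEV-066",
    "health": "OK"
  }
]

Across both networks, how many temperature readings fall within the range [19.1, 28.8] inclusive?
8

Schema mapping: "measurement" (sensor_array_3) = "temperature" (sensor_array_1) = temperature

Readings in [19.1, 28.8] from sensor_array_3: 3
Readings in [19.1, 28.8] from sensor_array_1: 5

Total count: 3 + 5 = 8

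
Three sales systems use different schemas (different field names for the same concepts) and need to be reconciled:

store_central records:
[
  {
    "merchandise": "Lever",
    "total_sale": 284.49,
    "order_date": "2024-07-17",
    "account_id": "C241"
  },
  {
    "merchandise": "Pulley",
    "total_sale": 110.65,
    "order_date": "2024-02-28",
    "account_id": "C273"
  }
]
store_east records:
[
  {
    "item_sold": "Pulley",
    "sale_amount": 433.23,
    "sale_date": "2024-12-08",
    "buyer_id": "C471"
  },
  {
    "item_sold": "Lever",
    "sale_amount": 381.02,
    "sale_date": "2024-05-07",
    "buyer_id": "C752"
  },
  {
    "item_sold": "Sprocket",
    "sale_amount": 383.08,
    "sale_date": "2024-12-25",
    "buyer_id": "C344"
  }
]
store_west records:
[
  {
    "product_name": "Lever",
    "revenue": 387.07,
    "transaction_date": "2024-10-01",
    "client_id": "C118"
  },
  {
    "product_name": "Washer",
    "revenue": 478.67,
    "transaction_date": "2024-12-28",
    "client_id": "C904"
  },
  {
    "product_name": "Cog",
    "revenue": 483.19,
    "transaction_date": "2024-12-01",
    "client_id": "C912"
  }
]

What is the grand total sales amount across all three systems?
2941.4

Schema reconciliation - all amount fields map to sale amount:

store_central (total_sale): 395.14
store_east (sale_amount): 1197.33
store_west (revenue): 1348.93

Grand total: 2941.4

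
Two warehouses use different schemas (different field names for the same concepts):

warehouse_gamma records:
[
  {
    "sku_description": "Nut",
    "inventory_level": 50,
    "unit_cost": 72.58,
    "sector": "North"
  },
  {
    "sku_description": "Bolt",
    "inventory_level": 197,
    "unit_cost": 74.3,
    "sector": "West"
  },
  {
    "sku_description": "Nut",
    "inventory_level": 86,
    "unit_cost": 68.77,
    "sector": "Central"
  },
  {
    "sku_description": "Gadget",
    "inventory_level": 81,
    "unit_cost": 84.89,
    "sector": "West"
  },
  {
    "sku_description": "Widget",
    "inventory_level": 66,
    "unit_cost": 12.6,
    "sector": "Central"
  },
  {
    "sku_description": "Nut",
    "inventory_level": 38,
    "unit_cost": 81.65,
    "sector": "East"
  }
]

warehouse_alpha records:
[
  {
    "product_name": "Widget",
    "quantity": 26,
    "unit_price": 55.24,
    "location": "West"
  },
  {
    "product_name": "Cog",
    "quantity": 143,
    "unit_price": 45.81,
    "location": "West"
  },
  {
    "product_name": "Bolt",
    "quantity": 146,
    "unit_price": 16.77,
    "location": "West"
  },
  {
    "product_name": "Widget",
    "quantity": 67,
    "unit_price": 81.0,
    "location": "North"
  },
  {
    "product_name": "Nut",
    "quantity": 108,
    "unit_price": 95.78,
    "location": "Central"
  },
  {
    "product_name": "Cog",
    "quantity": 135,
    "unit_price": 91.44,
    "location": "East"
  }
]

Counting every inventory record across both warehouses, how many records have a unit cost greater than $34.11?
10

Schema mapping: "unit_cost" (warehouse_gamma) = "unit_price" (warehouse_alpha) = unit cost

Records > $34.11 in warehouse_gamma: 5
Records > $34.11 in warehouse_alpha: 5

Total count: 5 + 5 = 10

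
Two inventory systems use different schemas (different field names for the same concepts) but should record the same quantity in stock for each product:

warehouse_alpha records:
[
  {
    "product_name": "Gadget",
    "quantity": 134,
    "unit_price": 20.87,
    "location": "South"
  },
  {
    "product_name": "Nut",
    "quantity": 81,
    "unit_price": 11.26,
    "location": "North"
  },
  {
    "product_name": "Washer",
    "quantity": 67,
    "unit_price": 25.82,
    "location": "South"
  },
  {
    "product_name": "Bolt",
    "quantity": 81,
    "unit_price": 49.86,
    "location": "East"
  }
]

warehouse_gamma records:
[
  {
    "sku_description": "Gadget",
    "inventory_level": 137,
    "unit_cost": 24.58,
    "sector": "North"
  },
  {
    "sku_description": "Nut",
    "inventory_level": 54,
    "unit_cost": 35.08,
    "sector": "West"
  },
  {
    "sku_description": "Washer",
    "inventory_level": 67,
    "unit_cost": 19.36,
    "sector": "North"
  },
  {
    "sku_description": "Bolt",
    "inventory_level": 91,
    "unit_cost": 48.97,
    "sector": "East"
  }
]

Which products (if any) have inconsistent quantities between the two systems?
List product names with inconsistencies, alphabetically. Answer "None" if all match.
Bolt, Gadget, Nut

Schema mappings:
- "product_name" (warehouse_alpha) = "sku_description" (warehouse_gamma) = product name
- "quantity" (warehouse_alpha) = "inventory_level" (warehouse_gamma) = quantity

Comparison:
  Gadget: 134 vs 137 - MISMATCH
  Nut: 81 vs 54 - MISMATCH
  Washer: 67 vs 67 - MATCH
  Bolt: 81 vs 91 - MISMATCH

Products with inconsistencies: Bolt, Gadget, Nut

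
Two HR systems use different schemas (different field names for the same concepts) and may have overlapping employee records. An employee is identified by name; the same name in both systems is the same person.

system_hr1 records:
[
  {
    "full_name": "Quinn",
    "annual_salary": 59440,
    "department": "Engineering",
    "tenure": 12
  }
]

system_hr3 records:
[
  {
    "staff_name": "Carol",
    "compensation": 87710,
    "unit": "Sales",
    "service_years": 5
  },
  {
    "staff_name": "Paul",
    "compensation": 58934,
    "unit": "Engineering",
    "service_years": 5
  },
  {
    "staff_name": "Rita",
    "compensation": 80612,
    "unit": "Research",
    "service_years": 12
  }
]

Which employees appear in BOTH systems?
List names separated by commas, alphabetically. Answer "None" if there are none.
None

Schema mapping: "full_name" (system_hr1) = "staff_name" (system_hr3) = employee name

Names in system_hr1: ['Quinn']
Names in system_hr3: ['Carol', 'Paul', 'Rita']

Intersection: None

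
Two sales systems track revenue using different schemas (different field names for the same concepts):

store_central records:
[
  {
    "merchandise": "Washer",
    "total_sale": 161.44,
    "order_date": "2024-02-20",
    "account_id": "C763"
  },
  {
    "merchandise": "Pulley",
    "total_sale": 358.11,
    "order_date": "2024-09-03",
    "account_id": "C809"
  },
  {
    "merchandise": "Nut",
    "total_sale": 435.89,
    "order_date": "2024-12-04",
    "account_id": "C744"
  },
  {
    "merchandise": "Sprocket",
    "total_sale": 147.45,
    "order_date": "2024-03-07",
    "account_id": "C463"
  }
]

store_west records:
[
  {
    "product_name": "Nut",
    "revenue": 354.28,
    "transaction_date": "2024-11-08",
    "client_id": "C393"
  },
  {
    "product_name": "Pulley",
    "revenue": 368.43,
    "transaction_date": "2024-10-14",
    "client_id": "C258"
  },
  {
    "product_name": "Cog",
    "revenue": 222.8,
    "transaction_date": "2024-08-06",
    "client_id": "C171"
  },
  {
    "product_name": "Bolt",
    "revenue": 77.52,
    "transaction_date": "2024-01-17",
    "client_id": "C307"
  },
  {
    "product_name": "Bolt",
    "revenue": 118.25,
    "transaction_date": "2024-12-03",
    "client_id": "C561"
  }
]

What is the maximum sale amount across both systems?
435.89

Reconcile: "total_sale" (store_central) = "revenue" (store_west) = sale amount

Maximum in store_central: 435.89
Maximum in store_west: 368.43

Overall maximum: max(435.89, 368.43) = 435.89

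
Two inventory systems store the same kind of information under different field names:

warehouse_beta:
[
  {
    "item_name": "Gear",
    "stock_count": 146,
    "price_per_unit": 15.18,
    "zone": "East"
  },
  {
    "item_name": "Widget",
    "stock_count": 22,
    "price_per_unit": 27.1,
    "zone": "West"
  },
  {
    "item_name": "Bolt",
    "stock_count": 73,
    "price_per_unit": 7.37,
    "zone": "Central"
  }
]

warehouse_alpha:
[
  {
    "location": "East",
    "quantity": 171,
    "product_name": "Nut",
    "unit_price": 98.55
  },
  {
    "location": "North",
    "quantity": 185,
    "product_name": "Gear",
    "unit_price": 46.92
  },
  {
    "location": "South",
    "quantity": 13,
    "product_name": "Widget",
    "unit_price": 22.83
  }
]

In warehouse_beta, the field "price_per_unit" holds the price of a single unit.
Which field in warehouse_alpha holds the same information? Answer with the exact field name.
unit_price

In warehouse_beta, "price_per_unit" holds the price of a single unit.
The fields in warehouse_alpha are: "location", "quantity", "product_name", "unit_price".
"unit_price" is the match: the name refers to the same concept and its values are decimal currency amounts (e.g. 98.55, 46.92).
The other fields ("location", "quantity", "product_name") hold different kinds of data.

So "price_per_unit" in warehouse_beta corresponds to "unit_price" in warehouse_alpha.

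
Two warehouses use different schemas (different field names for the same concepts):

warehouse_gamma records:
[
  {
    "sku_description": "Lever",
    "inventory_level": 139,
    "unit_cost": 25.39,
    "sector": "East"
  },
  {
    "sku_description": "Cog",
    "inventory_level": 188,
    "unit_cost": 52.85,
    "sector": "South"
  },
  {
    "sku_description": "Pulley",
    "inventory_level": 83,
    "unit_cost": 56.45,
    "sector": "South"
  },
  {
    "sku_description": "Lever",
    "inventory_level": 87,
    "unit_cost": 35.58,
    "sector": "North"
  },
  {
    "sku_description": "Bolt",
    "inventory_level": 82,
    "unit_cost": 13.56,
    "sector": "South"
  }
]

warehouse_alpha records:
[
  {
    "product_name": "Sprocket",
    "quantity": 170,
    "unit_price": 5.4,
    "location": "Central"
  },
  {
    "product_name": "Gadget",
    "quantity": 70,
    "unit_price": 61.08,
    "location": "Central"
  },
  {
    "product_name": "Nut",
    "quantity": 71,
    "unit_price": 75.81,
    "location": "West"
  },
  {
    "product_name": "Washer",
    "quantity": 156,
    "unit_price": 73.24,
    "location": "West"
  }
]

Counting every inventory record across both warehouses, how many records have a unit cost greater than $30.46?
6

Schema mapping: "unit_cost" (warehouse_gamma) = "unit_price" (warehouse_alpha) = unit cost

Records > $30.46 in warehouse_gamma: 3
Records > $30.46 in warehouse_alpha: 3

Total count: 3 + 3 = 6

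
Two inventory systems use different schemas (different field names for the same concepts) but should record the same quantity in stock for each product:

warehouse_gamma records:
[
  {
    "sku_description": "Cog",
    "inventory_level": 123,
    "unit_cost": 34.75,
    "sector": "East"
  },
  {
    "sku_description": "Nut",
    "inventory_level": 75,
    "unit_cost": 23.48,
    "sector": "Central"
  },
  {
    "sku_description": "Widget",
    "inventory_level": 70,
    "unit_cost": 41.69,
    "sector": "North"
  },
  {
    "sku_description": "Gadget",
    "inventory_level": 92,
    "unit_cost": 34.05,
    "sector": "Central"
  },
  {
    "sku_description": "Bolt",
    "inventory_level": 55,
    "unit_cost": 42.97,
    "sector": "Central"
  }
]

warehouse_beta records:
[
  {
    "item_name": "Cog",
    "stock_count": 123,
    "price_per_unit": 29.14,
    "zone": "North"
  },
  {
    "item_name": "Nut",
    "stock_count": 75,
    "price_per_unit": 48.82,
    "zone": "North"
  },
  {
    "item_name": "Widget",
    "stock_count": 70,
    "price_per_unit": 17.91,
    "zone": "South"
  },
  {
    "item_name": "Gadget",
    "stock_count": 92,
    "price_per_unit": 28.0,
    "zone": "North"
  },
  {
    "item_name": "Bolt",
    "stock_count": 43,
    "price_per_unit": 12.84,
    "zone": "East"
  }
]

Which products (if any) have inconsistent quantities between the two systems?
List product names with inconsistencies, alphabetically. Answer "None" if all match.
Bolt

Schema mappings:
- "sku_description" (warehouse_gamma) = "item_name" (warehouse_beta) = product name
- "inventory_level" (warehouse_gamma) = "stock_count" (warehouse_beta) = quantity

Comparison:
  Cog: 123 vs 123 - MATCH
  Nut: 75 vs 75 - MATCH
  Widget: 70 vs 70 - MATCH
  Gadget: 92 vs 92 - MATCH
  Bolt: 55 vs 43 - MISMATCH

Products with inconsistencies: Bolt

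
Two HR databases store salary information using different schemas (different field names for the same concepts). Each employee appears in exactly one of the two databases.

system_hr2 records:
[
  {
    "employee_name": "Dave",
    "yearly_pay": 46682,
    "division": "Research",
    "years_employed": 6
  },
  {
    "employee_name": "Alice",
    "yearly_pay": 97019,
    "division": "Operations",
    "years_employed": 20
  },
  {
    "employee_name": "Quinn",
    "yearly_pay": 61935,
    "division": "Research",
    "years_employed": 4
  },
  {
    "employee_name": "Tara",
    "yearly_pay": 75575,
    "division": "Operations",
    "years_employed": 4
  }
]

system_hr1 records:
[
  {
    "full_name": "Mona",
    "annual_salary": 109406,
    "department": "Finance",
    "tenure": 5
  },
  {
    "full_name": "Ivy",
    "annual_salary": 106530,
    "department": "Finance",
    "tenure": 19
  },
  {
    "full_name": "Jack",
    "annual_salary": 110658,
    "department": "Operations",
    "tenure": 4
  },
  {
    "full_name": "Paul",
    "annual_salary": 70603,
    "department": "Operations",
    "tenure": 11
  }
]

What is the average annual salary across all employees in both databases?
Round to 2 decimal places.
84801.00

Schema mapping: "yearly_pay" (system_hr2) = "annual_salary" (system_hr1) = annual salary

All salaries: [46682, 97019, 61935, 75575, 109406, 106530, 110658, 70603]
Sum: 678408
Count: 8
Average: 678408 / 8 = 84801.00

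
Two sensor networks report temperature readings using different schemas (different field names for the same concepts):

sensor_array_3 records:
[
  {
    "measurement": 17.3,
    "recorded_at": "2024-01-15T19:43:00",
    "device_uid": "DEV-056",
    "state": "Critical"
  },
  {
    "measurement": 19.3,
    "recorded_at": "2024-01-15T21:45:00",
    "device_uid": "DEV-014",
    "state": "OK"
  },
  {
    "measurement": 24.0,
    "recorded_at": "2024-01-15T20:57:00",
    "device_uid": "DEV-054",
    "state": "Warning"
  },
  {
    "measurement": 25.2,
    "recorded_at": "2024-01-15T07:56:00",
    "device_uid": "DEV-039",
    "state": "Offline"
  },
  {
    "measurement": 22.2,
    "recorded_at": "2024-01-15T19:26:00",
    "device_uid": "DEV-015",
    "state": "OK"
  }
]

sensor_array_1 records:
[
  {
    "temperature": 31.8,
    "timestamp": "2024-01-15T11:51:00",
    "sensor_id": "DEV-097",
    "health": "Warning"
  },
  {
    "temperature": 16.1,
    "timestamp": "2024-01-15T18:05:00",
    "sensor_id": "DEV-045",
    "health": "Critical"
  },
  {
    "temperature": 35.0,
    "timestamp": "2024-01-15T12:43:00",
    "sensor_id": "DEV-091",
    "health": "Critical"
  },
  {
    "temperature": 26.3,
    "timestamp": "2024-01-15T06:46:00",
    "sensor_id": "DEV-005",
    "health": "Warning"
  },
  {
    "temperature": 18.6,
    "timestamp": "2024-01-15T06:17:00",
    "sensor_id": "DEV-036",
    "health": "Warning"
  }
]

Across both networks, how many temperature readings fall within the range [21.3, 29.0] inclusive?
4

Schema mapping: "measurement" (sensor_array_3) = "temperature" (sensor_array_1) = temperature

Readings in [21.3, 29.0] from sensor_array_3: 3
Readings in [21.3, 29.0] from sensor_array_1: 1

Total count: 3 + 1 = 4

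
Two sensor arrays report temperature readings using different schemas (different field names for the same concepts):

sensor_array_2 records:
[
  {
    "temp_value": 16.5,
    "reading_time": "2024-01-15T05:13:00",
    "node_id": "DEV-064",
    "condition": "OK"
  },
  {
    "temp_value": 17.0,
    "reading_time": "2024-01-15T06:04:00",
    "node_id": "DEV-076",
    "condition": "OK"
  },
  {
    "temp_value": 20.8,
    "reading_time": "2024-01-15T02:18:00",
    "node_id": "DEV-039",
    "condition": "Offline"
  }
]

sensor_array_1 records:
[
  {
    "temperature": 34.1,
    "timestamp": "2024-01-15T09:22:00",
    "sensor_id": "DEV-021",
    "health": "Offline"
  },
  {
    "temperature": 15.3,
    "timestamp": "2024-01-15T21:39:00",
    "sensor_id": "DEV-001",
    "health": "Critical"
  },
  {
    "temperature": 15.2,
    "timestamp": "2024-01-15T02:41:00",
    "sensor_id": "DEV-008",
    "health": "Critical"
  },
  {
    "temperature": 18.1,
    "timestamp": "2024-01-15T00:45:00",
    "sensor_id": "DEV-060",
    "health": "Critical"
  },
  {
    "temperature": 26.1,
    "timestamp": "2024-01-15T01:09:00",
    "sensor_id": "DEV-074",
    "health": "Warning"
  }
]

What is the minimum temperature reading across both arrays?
15.2

Schema mapping: "temp_value" (sensor_array_2) = "temperature" (sensor_array_1) = temperature reading

Minimum in sensor_array_2: 16.5
Minimum in sensor_array_1: 15.2

Overall minimum: min(16.5, 15.2) = 15.2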